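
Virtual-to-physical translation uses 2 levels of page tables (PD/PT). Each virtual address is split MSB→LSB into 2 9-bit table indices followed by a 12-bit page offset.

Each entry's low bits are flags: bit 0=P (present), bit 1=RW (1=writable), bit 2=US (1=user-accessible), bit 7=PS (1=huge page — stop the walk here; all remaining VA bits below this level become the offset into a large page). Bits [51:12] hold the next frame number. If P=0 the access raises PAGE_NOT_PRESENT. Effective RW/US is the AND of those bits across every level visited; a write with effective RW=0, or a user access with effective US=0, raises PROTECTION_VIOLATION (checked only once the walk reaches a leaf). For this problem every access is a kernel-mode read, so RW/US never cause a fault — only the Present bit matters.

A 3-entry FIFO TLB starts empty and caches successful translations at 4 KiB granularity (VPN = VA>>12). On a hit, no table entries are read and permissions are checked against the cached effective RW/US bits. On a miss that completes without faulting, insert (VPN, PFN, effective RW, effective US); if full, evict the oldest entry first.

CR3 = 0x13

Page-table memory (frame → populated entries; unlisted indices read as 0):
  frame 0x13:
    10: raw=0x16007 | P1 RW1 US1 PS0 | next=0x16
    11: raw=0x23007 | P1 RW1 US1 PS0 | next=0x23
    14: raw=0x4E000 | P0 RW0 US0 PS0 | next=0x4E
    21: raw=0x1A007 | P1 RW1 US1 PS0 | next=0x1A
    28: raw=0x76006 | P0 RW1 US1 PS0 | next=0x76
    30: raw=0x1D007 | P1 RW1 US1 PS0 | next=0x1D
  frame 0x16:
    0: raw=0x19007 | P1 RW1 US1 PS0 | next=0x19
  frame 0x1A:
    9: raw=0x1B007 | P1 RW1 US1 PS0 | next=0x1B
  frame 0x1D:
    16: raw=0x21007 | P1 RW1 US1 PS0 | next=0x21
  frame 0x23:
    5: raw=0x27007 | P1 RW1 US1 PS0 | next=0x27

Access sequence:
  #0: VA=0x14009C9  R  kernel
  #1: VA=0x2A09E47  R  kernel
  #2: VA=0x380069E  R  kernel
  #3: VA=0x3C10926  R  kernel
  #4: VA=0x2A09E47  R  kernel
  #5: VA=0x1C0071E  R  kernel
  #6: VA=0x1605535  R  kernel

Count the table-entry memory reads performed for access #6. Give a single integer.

Walk each access:
#0 VA=0x14009C9 (r,kernel):
  lvl0: tbl 0x13, slot 10 ⇒ 0x16007 (P1/RW1/US1/PS0)
  lvl1: tbl 0x16, slot 0 ⇒ 0x19007 (P1/RW1/US1/PS0)
  ✓ 0x199C9  — 2 lookups
#1 VA=0x2A09E47 (r,kernel):
  lvl0: tbl 0x13, slot 21 ⇒ 0x1A007 (P1/RW1/US1/PS0)
  lvl1: tbl 0x1A, slot 9 ⇒ 0x1B007 (P1/RW1/US1/PS0)
  ✓ 0x1BE47  — 2 lookups
#2 VA=0x380069E (r,kernel):
  lvl0: tbl 0x13, slot 28 ⇒ 0x76006 (P0/RW1/US1/PS0)
  ⇒ fault: PAGE_NOT_PRESENT  — 1 lookups
#3 VA=0x3C10926 (r,kernel):
  lvl0: tbl 0x13, slot 30 ⇒ 0x1D007 (P1/RW1/US1/PS0)
  lvl1: tbl 0x1D, slot 16 ⇒ 0x21007 (P1/RW1/US1/PS0)
  ✓ 0x21926  — 2 lookups
#4 VA=0x2A09E47 (r,kernel):
  TLB hit vpn=0x2A09 → PA=0x1BE47
#5 VA=0x1C0071E (r,kernel):
  lvl0: tbl 0x13, slot 14 ⇒ 0x4E000 (P0/RW0/US0/PS0)
  ⇒ fault: PAGE_NOT_PRESENT  — 1 lookups
#6 VA=0x1605535 (r,kernel):
  lvl0: tbl 0x13, slot 11 ⇒ 0x23007 (P1/RW1/US1/PS0)
  lvl1: tbl 0x23, slot 5 ⇒ 0x27007 (P1/RW1/US1/PS0)
  ✓ 0x27535  — 2 lookups

Entries read for #6: 2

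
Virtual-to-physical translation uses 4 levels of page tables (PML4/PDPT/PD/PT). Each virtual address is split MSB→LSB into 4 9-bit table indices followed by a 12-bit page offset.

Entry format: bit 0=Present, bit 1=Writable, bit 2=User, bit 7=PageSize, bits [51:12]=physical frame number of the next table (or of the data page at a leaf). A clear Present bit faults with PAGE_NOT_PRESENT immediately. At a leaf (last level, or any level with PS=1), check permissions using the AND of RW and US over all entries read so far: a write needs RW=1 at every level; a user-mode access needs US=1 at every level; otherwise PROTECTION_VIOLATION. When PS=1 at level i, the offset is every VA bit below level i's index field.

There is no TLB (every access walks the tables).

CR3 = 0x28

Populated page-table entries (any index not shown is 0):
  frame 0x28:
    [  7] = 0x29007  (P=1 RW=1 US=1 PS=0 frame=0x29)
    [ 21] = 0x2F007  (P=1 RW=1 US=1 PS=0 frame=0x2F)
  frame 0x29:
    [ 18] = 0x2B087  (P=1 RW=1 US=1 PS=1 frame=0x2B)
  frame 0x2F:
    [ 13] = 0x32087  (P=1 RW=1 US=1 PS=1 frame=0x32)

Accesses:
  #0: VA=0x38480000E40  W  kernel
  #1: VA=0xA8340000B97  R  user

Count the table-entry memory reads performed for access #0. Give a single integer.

Walk each access:
#0 VA=0x38480000E40 (w,kernel):
  [0] read 0x28 idx=7: raw=0x29007 flags P=1 W=1 U=1 S=0
  [1] read 0x29 idx=18: raw=0x2B087 flags P=1 W=1 U=1 S=1
  → PA=0x2BE40 (huge @L1)  (2 entries read)
#1 VA=0xA8340000B97 (r,user):
  [0] read 0x28 idx=21: raw=0x2F007 flags P=1 W=1 U=1 S=0
  [1] read 0x2F idx=13: raw=0x32087 flags P=1 W=1 U=1 S=1
  → PA=0x32B97 (huge @L1)  (2 entries read)

Entries read for #0: 2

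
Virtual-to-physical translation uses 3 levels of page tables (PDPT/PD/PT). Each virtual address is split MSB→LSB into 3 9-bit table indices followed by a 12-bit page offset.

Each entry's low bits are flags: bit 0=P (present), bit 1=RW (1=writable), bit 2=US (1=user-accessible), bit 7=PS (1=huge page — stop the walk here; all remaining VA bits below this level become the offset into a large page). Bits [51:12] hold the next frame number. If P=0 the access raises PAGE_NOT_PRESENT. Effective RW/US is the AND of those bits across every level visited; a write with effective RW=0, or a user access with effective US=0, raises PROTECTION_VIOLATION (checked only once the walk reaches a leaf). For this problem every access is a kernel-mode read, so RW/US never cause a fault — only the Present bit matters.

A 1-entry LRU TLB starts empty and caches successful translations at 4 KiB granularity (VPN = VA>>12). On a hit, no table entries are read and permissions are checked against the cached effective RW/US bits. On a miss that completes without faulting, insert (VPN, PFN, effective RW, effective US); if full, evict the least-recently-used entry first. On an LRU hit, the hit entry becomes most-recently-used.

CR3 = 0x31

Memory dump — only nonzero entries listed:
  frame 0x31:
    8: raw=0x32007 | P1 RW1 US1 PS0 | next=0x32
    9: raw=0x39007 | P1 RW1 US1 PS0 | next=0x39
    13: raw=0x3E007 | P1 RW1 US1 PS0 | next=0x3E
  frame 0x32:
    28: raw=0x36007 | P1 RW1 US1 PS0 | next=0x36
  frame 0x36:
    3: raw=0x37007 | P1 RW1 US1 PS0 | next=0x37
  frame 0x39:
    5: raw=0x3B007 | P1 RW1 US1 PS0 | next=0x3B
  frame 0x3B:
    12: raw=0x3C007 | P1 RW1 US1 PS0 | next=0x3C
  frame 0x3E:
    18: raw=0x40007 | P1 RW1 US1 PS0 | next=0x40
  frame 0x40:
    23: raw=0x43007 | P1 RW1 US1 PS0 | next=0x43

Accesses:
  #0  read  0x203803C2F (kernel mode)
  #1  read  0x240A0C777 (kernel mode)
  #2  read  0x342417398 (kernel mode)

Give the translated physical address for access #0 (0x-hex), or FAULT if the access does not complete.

Per-access translation:
#0 VA=0x203803C2F (r,kernel):
  lvl0: tbl 0x31, slot 8 ⇒ 0x32007 (P1/RW1/US1/PS0)
  lvl1: tbl 0x32, slot 28 ⇒ 0x36007 (P1/RW1/US1/PS0)
  lvl2: tbl 0x36, slot 3 ⇒ 0x37007 (P1/RW1/US1/PS0)
  ✓ 0x37C2F  — 3 lookups
#1 VA=0x240A0C777 (r,kernel):
  lvl0: tbl 0x31, slot 9 ⇒ 0x39007 (P1/RW1/US1/PS0)
  lvl1: tbl 0x39, slot 5 ⇒ 0x3B007 (P1/RW1/US1/PS0)
  lvl2: tbl 0x3B, slot 12 ⇒ 0x3C007 (P1/RW1/US1/PS0)
  ✓ 0x3C777  — 3 lookups
#2 VA=0x342417398 (r,kernel):
  lvl0: tbl 0x31, slot 13 ⇒ 0x3E007 (P1/RW1/US1/PS0)
  lvl1: tbl 0x3E, slot 18 ⇒ 0x40007 (P1/RW1/US1/PS0)
  lvl2: tbl 0x40, slot 23 ⇒ 0x43007 (P1/RW1/US1/PS0)
  ✓ 0x43398  — 3 lookups

Access #0 PA: 0x37C2F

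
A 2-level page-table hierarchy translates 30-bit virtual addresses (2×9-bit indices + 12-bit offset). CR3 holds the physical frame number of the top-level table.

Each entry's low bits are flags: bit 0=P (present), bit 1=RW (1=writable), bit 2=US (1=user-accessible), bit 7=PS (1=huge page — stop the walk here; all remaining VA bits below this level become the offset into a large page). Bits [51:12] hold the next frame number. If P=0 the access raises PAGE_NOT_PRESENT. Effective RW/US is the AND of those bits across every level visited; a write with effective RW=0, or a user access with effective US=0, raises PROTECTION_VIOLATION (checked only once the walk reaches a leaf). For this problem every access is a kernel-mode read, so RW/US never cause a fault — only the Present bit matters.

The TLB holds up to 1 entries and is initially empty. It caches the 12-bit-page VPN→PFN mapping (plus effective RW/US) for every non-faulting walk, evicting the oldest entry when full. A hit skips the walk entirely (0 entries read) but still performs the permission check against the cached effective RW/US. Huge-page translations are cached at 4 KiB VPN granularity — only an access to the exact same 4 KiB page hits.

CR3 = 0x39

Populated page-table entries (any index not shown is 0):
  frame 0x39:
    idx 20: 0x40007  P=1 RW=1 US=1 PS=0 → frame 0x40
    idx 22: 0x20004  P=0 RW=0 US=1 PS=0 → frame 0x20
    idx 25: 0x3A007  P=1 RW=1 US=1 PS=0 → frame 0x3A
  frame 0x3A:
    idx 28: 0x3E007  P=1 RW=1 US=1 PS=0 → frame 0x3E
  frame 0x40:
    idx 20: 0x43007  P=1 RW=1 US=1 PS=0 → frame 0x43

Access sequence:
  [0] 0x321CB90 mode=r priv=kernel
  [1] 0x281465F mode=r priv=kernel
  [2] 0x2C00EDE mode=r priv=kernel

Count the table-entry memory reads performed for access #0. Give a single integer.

Walk each access:
#0 VA=0x321CB90 (r,kernel):
  L0: frame=0x39 idx=25 entry=0x3A007 [P=1 RW=1 US=1 PS=0]
  L1: frame=0x3A idx=28 entry=0x3E007 [P=1 RW=1 US=1 PS=0]
  → PA=0x3EB90  (2 entries read)
#1 VA=0x281465F (r,kernel):
  L0: frame=0x39 idx=20 entry=0x40007 [P=1 RW=1 US=1 PS=0]
  L1: frame=0x40 idx=20 entry=0x43007 [P=1 RW=1 US=1 PS=0]
  → PA=0x4365F  (2 entries read)
#2 VA=0x2C00EDE (r,kernel):
  L0: frame=0x39 idx=22 entry=0x20004 [P=0 RW=0 US=1 PS=0]
  ✗ PAGE_NOT_PRESENT  [1 reads]

Entries read for #0: 2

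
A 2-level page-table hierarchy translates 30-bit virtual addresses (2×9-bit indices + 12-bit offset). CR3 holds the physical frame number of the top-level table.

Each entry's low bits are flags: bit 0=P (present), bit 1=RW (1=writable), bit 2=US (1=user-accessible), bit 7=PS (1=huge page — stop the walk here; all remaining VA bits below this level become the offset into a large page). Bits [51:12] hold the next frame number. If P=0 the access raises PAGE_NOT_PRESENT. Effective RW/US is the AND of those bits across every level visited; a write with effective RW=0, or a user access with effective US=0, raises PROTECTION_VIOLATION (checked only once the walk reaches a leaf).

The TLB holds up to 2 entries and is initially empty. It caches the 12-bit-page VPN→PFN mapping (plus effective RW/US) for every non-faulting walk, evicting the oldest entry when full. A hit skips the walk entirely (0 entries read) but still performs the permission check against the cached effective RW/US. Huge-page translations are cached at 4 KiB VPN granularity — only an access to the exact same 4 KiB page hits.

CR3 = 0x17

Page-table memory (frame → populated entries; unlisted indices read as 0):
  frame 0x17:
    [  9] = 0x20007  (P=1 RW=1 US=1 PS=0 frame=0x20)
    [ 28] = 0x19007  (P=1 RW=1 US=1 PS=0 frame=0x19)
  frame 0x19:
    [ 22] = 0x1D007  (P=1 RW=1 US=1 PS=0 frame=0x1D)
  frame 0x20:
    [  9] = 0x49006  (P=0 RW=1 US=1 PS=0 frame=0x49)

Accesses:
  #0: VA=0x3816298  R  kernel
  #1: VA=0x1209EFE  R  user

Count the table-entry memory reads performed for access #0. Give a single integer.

Per-access translation:
#0 VA=0x3816298 (r,kernel):
  L0 @0x17[28] → 0x19007  P=1,RW=1,US=1,PS=0
  L1 @0x19[22] → 0x1D007  P=1,RW=1,US=1,PS=0
  ⇒ phys 0x1D298  [2 reads]
#1 VA=0x1209EFE (r,user):
  L0 @0x17[9] → 0x20007  P=1,RW=1,US=1,PS=0
  L1 @0x20[9] → 0x49006  P=0,RW=1,US=1,PS=0
  → PAGE_NOT_PRESENT  (2 entries read)

Entries read for #0: 2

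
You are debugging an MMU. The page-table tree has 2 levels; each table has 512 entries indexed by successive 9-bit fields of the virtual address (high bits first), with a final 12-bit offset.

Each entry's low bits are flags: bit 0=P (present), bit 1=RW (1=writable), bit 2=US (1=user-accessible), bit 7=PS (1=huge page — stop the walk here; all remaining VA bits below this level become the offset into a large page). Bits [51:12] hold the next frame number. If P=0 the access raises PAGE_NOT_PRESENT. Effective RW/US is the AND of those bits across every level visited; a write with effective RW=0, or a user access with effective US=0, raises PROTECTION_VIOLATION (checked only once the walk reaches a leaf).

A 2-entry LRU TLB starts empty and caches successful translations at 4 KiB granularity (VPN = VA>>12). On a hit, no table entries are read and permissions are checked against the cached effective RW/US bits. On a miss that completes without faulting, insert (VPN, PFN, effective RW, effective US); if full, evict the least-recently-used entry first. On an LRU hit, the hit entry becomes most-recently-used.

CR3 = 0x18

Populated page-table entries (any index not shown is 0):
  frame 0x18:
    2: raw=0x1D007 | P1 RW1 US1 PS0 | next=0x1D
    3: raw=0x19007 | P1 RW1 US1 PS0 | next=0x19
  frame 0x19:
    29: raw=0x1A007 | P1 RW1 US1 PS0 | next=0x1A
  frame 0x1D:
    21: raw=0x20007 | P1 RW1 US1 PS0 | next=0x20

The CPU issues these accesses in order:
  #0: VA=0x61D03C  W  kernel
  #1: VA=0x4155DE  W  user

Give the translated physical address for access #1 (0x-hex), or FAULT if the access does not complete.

Walk each access:
#0 VA=0x61D03C (w,kernel):
  [0] read 0x18 idx=3: raw=0x19007 flags P=1 W=1 U=1 S=0
  [1] read 0x19 idx=29: raw=0x1A007 flags P=1 W=1 U=1 S=0
  ✓ 0x1A03C  — 2 lookups
#1 VA=0x4155DE (w,user):
  [0] read 0x18 idx=2: raw=0x1D007 flags P=1 W=1 U=1 S=0
  [1] read 0x1D idx=21: raw=0x20007 flags P=1 W=1 U=1 S=0
  ✓ 0x205DE  — 2 lookups

Access #1 PA: 0x205DE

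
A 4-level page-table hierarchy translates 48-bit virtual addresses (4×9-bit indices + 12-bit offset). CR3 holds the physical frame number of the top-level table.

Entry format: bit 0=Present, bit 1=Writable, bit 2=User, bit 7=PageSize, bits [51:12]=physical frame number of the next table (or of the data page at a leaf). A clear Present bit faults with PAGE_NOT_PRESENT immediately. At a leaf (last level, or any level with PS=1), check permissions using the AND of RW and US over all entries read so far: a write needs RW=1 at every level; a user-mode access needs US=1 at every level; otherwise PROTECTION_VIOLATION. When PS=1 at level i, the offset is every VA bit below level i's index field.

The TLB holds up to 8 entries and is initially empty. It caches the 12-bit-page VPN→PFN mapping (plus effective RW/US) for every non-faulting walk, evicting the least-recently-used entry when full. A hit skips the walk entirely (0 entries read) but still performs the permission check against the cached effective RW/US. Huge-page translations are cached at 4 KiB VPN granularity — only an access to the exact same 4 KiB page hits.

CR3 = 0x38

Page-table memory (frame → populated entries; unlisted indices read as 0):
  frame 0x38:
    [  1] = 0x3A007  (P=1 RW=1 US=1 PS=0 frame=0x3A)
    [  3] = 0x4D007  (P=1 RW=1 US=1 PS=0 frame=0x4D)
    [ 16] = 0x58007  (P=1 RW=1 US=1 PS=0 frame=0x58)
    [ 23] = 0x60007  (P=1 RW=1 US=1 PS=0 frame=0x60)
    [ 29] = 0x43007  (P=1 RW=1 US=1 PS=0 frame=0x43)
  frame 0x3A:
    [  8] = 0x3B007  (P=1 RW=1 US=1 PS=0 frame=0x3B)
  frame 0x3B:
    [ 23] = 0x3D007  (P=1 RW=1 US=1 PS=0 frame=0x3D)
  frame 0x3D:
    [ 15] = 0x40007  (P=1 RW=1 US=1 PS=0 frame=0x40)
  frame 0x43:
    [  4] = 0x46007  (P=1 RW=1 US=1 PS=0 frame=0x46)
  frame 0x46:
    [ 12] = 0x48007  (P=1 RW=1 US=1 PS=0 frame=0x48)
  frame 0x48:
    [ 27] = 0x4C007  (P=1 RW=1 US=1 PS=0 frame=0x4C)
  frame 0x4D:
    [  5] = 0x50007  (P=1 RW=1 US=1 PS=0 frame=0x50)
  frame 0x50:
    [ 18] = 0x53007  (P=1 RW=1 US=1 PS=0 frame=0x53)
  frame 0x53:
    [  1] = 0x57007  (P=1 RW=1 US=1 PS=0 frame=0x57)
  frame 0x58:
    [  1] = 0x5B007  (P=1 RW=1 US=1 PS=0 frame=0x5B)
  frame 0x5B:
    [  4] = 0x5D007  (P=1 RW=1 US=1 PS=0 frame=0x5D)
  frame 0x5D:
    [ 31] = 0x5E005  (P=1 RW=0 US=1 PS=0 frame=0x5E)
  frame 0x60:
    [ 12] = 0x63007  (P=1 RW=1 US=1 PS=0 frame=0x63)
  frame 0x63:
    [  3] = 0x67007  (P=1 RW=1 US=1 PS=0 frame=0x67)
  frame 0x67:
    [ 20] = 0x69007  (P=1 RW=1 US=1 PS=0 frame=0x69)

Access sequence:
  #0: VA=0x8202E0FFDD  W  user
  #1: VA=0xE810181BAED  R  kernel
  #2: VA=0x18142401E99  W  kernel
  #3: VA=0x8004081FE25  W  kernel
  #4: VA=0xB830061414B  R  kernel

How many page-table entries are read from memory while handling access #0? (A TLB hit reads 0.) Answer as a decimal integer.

Per-access translation:
#0 VA=0x8202E0FFDD (w,user):
  L0 @0x38[1] → 0x3A007  P=1,RW=1,US=1,PS=0
  L1 @0x3A[8] → 0x3B007  P=1,RW=1,US=1,PS=0
  L2 @0x3B[23] → 0x3D007  P=1,RW=1,US=1,PS=0
  L3 @0x3D[15] → 0x40007  P=1,RW=1,US=1,PS=0
  → PA=0x40FDD  (4 entries read)
#1 VA=0xE810181BAED (r,kernel):
  L0 @0x38[29] → 0x43007  P=1,RW=1,US=1,PS=0
  L1 @0x43[4] → 0x46007  P=1,RW=1,US=1,PS=0
  L2 @0x46[12] → 0x48007  P=1,RW=1,US=1,PS=0
  L3 @0x48[27] → 0x4C007  P=1,RW=1,US=1,PS=0
  → PA=0x4CAED  (4 entries read)
#2 VA=0x18142401E99 (w,kernel):
  L0 @0x38[3] → 0x4D007  P=1,RW=1,US=1,PS=0
  L1 @0x4D[5] → 0x50007  P=1,RW=1,US=1,PS=0
  L2 @0x50[18] → 0x53007  P=1,RW=1,US=1,PS=0
  L3 @0x53[1] → 0x57007  P=1,RW=1,US=1,PS=0
  → PA=0x57E99  (4 entries read)
#3 VA=0x8004081FE25 (w,kernel):
  L0 @0x38[16] → 0x58007  P=1,RW=1,US=1,PS=0
  L1 @0x58[1] → 0x5B007  P=1,RW=1,US=1,PS=0
  L2 @0x5B[4] → 0x5D007  P=1,RW=1,US=1,PS=0
  L3 @0x5D[31] → 0x5E005  P=1,RW=0,US=1,PS=0
  → PROTECTION_VIOLATION  (4 entries read)
#4 VA=0xB830061414B (r,kernel):
  L0 @0x38[23] → 0x60007  P=1,RW=1,US=1,PS=0
  L1 @0x60[12] → 0x63007  P=1,RW=1,US=1,PS=0
  L2 @0x63[3] → 0x67007  P=1,RW=1,US=1,PS=0
  L3 @0x67[20] → 0x69007  P=1,RW=1,US=1,PS=0
  → PA=0x6914B  (4 entries read)

Entries read for #0: 4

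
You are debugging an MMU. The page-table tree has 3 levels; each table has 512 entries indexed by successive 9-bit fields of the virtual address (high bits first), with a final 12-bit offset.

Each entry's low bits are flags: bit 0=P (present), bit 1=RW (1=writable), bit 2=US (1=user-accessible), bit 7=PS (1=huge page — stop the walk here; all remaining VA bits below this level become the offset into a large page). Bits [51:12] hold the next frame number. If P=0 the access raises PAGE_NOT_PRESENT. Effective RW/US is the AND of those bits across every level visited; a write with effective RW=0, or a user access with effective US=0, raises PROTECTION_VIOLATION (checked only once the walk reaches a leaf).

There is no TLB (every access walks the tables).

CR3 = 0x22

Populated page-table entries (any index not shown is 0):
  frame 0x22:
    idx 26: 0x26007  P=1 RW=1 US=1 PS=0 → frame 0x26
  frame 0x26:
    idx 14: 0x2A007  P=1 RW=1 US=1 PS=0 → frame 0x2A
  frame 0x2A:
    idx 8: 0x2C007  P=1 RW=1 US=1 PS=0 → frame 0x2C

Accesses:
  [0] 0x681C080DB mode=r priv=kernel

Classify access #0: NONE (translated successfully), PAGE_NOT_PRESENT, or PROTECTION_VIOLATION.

Trace:
#0 VA=0x681C080DB (r,kernel):
  L0 @0x22[26] → 0x26007  P=1,RW=1,US=1,PS=0
  L1 @0x26[14] → 0x2A007  P=1,RW=1,US=1,PS=0
  L2 @0x2A[8] → 0x2C007  P=1,RW=1,US=1,PS=0
  → PA=0x2C0DB  (3 entries read)

Access #0 fault: NONE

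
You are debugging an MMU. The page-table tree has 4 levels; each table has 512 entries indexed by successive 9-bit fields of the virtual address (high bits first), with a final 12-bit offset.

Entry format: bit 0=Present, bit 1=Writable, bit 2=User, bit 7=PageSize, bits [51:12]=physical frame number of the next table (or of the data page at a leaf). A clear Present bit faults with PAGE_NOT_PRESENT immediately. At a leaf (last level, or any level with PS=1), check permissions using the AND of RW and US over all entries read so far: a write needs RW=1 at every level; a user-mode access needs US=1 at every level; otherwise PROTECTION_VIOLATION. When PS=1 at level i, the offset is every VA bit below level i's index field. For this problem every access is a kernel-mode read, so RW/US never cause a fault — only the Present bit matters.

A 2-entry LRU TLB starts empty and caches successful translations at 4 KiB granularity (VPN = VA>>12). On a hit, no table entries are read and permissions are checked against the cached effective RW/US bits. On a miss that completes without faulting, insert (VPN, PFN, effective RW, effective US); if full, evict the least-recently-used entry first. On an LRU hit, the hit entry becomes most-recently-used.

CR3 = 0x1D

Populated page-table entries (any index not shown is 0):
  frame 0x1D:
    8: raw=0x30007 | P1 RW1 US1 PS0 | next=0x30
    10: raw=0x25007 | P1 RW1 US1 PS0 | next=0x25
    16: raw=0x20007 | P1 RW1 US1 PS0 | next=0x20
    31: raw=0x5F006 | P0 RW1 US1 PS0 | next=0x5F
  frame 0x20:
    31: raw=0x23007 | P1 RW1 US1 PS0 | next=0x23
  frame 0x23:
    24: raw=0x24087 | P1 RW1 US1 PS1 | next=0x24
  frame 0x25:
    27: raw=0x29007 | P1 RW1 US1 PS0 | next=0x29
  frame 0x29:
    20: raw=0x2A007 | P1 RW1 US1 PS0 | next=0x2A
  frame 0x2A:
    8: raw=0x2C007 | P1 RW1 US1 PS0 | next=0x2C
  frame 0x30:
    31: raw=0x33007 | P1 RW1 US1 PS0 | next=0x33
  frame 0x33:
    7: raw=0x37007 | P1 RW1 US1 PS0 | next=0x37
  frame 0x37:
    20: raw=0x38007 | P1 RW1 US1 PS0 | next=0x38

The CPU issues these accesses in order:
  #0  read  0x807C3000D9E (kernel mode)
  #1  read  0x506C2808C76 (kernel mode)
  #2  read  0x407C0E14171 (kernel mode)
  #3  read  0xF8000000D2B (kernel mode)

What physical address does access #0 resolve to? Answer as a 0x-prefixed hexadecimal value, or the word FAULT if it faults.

Walk each access:
#0 VA=0x807C3000D9E (r,kernel):
  [0] read 0x1D idx=16: raw=0x20007 flags P=1 W=1 U=1 S=0
  [1] read 0x20 idx=31: raw=0x23007 flags P=1 W=1 U=1 S=0
  [2] read 0x23 idx=24: raw=0x24087 flags P=1 W=1 U=1 S=1
  ✓ 0x24D9E (huge @L2)  — 3 lookups
#1 VA=0x506C2808C76 (r,kernel):
  [0] read 0x1D idx=10: raw=0x25007 flags P=1 W=1 U=1 S=0
  [1] read 0x25 idx=27: raw=0x29007 flags P=1 W=1 U=1 S=0
  [2] read 0x29 idx=20: raw=0x2A007 flags P=1 W=1 U=1 S=0
  [3] read 0x2A idx=8: raw=0x2C007 flags P=1 W=1 U=1 S=0
  ✓ 0x2CC76  — 4 lookups
#2 VA=0x407C0E14171 (r,kernel):
  [0] read 0x1D idx=8: raw=0x30007 flags P=1 W=1 U=1 S=0
  [1] read 0x30 idx=31: raw=0x33007 flags P=1 W=1 U=1 S=0
  [2] read 0x33 idx=7: raw=0x37007 flags P=1 W=1 U=1 S=0
  [3] read 0x37 idx=20: raw=0x38007 flags P=1 W=1 U=1 S=0
  ✓ 0x38171  — 4 lookups
#3 VA=0xF8000000D2B (r,kernel):
  [0] read 0x1D idx=31: raw=0x5F006 flags P=0 W=1 U=1 S=0
  ✗ PAGE_NOT_PRESENT  [1 reads]

Access #0 PA: 0x24D9E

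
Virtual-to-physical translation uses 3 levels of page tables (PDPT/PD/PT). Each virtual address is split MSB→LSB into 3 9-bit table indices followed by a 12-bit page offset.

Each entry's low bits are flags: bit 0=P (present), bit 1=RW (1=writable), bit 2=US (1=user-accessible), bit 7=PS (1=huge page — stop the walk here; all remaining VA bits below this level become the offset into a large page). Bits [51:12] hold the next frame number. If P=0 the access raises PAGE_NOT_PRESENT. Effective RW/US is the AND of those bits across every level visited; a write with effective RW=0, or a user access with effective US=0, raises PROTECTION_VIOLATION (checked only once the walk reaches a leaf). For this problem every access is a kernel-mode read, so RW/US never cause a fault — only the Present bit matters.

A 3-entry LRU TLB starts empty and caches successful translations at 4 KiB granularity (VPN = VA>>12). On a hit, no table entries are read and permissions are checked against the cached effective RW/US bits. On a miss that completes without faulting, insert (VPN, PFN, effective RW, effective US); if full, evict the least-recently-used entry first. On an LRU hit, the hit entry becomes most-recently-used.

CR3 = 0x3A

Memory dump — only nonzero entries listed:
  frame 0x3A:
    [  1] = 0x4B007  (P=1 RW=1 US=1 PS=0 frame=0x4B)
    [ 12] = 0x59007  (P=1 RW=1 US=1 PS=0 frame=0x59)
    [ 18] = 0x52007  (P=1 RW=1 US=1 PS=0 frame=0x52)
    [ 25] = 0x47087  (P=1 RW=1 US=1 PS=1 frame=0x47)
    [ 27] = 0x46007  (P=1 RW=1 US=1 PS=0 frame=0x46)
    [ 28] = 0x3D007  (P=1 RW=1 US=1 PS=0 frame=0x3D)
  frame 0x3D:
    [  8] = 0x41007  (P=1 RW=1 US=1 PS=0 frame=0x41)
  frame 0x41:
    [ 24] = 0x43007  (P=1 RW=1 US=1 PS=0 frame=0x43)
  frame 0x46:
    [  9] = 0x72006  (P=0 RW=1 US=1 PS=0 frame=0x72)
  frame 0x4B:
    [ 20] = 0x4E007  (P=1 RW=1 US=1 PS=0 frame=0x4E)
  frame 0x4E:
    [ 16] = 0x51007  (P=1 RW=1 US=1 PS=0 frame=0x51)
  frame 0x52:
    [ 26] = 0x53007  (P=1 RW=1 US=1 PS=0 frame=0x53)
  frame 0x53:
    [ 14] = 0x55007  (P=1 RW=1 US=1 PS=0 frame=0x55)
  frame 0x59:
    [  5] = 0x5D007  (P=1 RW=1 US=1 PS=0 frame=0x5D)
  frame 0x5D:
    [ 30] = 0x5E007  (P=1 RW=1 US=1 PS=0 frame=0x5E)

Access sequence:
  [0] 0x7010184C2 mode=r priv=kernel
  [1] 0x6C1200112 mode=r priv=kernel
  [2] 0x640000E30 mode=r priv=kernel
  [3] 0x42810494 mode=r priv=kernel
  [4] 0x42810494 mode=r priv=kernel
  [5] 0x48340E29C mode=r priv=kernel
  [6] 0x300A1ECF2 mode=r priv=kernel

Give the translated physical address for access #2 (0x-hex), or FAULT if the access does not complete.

Trace:
#0 VA=0x7010184C2 (r,kernel):
  L0 @0x3A[28] → 0x3D007  P=1,RW=1,US=1,PS=0
  L1 @0x3D[8] → 0x41007  P=1,RW=1,US=1,PS=0
  L2 @0x41[24] → 0x43007  P=1,RW=1,US=1,PS=0
  → PA=0x434C2  (3 entries read)
#1 VA=0x6C1200112 (r,kernel):
  L0 @0x3A[27] → 0x46007  P=1,RW=1,US=1,PS=0
  L1 @0x46[9] → 0x72006  P=0,RW=1,US=1,PS=0
  → PAGE_NOT_PRESENT  (2 entries read)
#2 VA=0x640000E30 (r,kernel):
  L0 @0x3A[25] → 0x47087  P=1,RW=1,US=1,PS=1
  → PA=0x47E30 (huge @L0)  (1 entries read)
#3 VA=0x42810494 (r,kernel):
  L0 @0x3A[1] → 0x4B007  P=1,RW=1,US=1,PS=0
  L1 @0x4B[20] → 0x4E007  P=1,RW=1,US=1,PS=0
  L2 @0x4E[16] → 0x51007  P=1,RW=1,US=1,PS=0
  → PA=0x51494  (3 entries read)
#4 VA=0x42810494 (r,kernel):
  TLB hit vpn=0x42810 → PA=0x51494
#5 VA=0x48340E29C (r,kernel):
  L0 @0x3A[18] → 0x52007  P=1,RW=1,US=1,PS=0
  L1 @0x52[26] → 0x53007  P=1,RW=1,US=1,PS=0
  L2 @0x53[14] → 0x55007  P=1,RW=1,US=1,PS=0
  → PA=0x5529C  (3 entries read)
#6 VA=0x300A1ECF2 (r,kernel):
  L0 @0x3A[12] → 0x59007  P=1,RW=1,US=1,PS=0
  L1 @0x59[5] → 0x5D007  P=1,RW=1,US=1,PS=0
  L2 @0x5D[30] → 0x5E007  P=1,RW=1,US=1,PS=0
  → PA=0x5ECF2  (3 entries read)

Access #2 PA: 0x47E30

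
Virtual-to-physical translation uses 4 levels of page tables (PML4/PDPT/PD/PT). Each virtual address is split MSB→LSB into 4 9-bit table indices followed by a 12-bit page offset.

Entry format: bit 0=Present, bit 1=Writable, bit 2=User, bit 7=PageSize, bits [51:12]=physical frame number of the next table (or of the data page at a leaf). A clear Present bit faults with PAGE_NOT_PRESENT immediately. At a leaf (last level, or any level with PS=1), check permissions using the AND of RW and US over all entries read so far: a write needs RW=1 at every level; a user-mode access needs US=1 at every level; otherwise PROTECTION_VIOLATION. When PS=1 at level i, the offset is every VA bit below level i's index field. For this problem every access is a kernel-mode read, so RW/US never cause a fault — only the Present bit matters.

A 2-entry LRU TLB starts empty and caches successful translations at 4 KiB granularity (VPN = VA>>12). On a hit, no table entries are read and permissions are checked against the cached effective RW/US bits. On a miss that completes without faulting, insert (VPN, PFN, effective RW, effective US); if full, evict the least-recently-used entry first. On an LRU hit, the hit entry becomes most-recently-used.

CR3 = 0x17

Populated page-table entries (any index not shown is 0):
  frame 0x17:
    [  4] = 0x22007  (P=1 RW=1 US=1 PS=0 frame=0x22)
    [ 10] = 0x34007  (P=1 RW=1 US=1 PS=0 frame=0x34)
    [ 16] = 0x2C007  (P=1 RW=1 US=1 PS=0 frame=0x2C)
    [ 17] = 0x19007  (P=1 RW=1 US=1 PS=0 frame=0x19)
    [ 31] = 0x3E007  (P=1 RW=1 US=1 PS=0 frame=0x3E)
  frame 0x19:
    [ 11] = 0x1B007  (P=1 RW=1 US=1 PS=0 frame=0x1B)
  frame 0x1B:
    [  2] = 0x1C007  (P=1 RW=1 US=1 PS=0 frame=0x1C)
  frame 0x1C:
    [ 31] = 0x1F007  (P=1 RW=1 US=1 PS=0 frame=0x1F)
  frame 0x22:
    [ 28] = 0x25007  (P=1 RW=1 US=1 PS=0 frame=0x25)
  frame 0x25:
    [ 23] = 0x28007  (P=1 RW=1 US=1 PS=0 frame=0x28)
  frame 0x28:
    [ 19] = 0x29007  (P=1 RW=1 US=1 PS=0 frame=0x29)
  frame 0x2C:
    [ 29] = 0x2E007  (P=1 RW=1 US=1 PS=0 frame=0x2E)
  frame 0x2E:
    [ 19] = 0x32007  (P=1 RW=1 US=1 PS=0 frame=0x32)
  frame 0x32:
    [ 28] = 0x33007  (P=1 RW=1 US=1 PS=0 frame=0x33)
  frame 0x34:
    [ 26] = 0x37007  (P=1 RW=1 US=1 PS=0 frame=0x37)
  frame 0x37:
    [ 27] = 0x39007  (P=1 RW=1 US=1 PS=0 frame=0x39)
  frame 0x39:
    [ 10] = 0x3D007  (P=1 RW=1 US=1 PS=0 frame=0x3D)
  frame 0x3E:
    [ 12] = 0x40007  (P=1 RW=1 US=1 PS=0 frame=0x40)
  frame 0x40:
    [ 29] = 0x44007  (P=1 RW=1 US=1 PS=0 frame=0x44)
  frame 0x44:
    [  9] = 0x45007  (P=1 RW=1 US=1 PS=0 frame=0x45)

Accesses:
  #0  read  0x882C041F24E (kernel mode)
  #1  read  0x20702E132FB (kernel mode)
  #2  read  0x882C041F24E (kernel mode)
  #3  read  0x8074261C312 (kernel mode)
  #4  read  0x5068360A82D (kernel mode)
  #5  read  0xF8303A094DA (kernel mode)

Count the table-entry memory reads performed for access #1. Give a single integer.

Per-access translation:
#0 VA=0x882C041F24E (r,kernel):
  L0: frame=0x17 idx=17 entry=0x19007 [P=1 RW=1 US=1 PS=0]
  L1: frame=0x19 idx=11 entry=0x1B007 [P=1 RW=1 US=1 PS=0]
  L2: frame=0x1B idx=2 entry=0x1C007 [P=1 RW=1 US=1 PS=0]
  L3: frame=0x1C idx=31 entry=0x1F007 [P=1 RW=1 US=1 PS=0]
  → PA=0x1F24E  (4 entries read)
#1 VA=0x20702E132FB (r,kernel):
  L0: frame=0x17 idx=4 entry=0x22007 [P=1 RW=1 US=1 PS=0]
  L1: frame=0x22 idx=28 entry=0x25007 [P=1 RW=1 US=1 PS=0]
  L2: frame=0x25 idx=23 entry=0x28007 [P=1 RW=1 US=1 PS=0]
  L3: frame=0x28 idx=19 entry=0x29007 [P=1 RW=1 US=1 PS=0]
  → PA=0x292FB  (4 entries read)
#2 VA=0x882C041F24E (r,kernel):
  TLB hit vpn=0x882C041F → PA=0x1F24E
#3 VA=0x8074261C312 (r,kernel):
  L0: frame=0x17 idx=16 entry=0x2C007 [P=1 RW=1 US=1 PS=0]
  L1: frame=0x2C idx=29 entry=0x2E007 [P=1 RW=1 US=1 PS=0]
  L2: frame=0x2E idx=19 entry=0x32007 [P=1 RW=1 US=1 PS=0]
  L3: frame=0x32 idx=28 entry=0x33007 [P=1 RW=1 US=1 PS=0]
  → PA=0x33312  (4 entries read)
#4 VA=0x5068360A82D (r,kernel):
  L0: frame=0x17 idx=10 entry=0x34007 [P=1 RW=1 US=1 PS=0]
  L1: frame=0x34 idx=26 entry=0x37007 [P=1 RW=1 US=1 PS=0]
  L2: frame=0x37 idx=27 entry=0x39007 [P=1 RW=1 US=1 PS=0]
  L3: frame=0x39 idx=10 entry=0x3D007 [P=1 RW=1 US=1 PS=0]
  → PA=0x3D82D  (4 entries read)
#5 VA=0xF8303A094DA (r,kernel):
  L0: frame=0x17 idx=31 entry=0x3E007 [P=1 RW=1 US=1 PS=0]
  L1: frame=0x3E idx=12 entry=0x40007 [P=1 RW=1 US=1 PS=0]
  L2: frame=0x40 idx=29 entry=0x44007 [P=1 RW=1 US=1 PS=0]
  L3: frame=0x44 idx=9 entry=0x45007 [P=1 RW=1 US=1 PS=0]
  → PA=0x454DA  (4 entries read)

Entries read for #1: 4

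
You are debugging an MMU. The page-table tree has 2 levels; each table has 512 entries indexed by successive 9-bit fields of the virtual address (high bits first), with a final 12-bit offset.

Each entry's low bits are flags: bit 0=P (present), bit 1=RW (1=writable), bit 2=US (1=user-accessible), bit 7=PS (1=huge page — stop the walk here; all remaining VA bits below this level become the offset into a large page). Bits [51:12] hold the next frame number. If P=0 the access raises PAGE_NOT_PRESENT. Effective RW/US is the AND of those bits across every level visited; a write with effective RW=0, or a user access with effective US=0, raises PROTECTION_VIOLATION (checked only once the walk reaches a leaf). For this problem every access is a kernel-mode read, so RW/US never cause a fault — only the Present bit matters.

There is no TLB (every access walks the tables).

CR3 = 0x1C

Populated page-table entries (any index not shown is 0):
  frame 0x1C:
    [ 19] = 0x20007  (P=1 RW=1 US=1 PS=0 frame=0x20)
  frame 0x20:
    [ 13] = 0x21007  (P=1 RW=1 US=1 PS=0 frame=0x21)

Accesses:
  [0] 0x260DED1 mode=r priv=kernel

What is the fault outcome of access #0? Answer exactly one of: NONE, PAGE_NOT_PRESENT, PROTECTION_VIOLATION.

Trace:
#0 VA=0x260DED1 (r,kernel):
  [0] read 0x1C idx=19: raw=0x20007 flags P=1 W=1 U=1 S=0
  [1] read 0x20 idx=13: raw=0x21007 flags P=1 W=1 U=1 S=0
  → PA=0x21ED1  (2 entries read)

Access #0 fault: NONE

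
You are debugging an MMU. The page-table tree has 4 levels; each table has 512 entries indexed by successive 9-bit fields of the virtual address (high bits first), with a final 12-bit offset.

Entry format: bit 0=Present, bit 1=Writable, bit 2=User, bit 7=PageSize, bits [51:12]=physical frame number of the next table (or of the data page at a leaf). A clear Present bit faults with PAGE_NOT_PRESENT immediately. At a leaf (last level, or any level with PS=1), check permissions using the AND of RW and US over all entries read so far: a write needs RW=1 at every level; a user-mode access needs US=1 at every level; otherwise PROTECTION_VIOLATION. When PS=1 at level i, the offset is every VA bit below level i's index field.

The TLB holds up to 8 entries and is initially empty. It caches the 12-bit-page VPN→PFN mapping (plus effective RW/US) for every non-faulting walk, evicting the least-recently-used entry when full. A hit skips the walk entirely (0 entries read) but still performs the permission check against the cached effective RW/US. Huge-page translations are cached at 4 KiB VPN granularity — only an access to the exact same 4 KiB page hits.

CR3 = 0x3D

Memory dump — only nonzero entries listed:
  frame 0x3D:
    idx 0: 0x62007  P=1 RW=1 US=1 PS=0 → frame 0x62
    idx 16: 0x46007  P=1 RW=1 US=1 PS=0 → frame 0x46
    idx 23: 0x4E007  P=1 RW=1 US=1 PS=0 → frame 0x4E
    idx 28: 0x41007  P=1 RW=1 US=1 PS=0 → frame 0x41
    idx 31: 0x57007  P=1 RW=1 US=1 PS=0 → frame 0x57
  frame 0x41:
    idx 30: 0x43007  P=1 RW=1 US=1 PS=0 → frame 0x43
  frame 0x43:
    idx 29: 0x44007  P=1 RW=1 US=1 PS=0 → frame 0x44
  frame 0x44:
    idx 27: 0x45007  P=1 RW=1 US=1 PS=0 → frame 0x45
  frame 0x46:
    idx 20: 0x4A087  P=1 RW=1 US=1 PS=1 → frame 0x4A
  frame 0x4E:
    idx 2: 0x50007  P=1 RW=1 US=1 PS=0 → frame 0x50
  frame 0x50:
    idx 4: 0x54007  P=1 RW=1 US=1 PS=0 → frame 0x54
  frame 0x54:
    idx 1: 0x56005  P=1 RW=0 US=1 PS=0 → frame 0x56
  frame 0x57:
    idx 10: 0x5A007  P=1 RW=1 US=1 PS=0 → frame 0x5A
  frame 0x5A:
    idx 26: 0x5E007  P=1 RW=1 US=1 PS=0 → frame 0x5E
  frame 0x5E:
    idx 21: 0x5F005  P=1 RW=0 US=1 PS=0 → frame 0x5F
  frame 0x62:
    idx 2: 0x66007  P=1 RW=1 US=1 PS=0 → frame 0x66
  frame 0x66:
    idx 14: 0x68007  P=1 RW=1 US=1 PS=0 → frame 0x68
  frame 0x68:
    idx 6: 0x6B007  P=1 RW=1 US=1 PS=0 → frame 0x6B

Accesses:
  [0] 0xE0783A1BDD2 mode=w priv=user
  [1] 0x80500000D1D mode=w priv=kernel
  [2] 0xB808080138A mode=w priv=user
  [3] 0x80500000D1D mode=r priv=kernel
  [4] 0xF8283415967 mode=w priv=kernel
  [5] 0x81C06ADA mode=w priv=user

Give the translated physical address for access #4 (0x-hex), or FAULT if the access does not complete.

Trace:
#0 VA=0xE0783A1BDD2 (w,user):
  L0: frame=0x3D idx=28 entry=0x41007 [P=1 RW=1 US=1 PS=0]
  L1: frame=0x41 idx=30 entry=0x43007 [P=1 RW=1 US=1 PS=0]
  L2: frame=0x43 idx=29 entry=0x44007 [P=1 RW=1 US=1 PS=0]
  L3: frame=0x44 idx=27 entry=0x45007 [P=1 RW=1 US=1 PS=0]
  ✓ 0x45DD2  — 4 lookups
#1 VA=0x80500000D1D (w,kernel):
  L0: frame=0x3D idx=16 entry=0x46007 [P=1 RW=1 US=1 PS=0]
  L1: frame=0x46 idx=20 entry=0x4A087 [P=1 RW=1 US=1 PS=1]
  ✓ 0x4AD1D (huge @L1)  — 2 lookups
#2 VA=0xB808080138A (w,user):
  L0: frame=0x3D idx=23 entry=0x4E007 [P=1 RW=1 US=1 PS=0]
  L1: frame=0x4E idx=2 entry=0x50007 [P=1 RW=1 US=1 PS=0]
  L2: frame=0x50 idx=4 entry=0x54007 [P=1 RW=1 US=1 PS=0]
  L3: frame=0x54 idx=1 entry=0x56005 [P=1 RW=0 US=1 PS=0]
  ✗ PROTECTION_VIOLATION  [4 reads]
#3 VA=0x80500000D1D (r,kernel):
  TLB hit vpn=0x80500000 → PA=0x4AD1D
#4 VA=0xF8283415967 (w,kernel):
  L0: frame=0x3D idx=31 entry=0x57007 [P=1 RW=1 US=1 PS=0]
  L1: frame=0x57 idx=10 entry=0x5A007 [P=1 RW=1 US=1 PS=0]
  L2: frame=0x5A idx=26 entry=0x5E007 [P=1 RW=1 US=1 PS=0]
  L3: frame=0x5E idx=21 entry=0x5F005 [P=1 RW=0 US=1 PS=0]
  ✗ PROTECTION_VIOLATION  [4 reads]
#5 VA=0x81C06ADA (w,user):
  L0: frame=0x3D idx=0 entry=0x62007 [P=1 RW=1 US=1 PS=0]
  L1: frame=0x62 idx=2 entry=0x66007 [P=1 RW=1 US=1 PS=0]
  L2: frame=0x66 idx=14 entry=0x68007 [P=1 RW=1 US=1 PS=0]
  L3: frame=0x68 idx=6 entry=0x6B007 [P=1 RW=1 US=1 PS=0]
  ✓ 0x6BADA  — 4 lookups

Access #4 PA: FAULT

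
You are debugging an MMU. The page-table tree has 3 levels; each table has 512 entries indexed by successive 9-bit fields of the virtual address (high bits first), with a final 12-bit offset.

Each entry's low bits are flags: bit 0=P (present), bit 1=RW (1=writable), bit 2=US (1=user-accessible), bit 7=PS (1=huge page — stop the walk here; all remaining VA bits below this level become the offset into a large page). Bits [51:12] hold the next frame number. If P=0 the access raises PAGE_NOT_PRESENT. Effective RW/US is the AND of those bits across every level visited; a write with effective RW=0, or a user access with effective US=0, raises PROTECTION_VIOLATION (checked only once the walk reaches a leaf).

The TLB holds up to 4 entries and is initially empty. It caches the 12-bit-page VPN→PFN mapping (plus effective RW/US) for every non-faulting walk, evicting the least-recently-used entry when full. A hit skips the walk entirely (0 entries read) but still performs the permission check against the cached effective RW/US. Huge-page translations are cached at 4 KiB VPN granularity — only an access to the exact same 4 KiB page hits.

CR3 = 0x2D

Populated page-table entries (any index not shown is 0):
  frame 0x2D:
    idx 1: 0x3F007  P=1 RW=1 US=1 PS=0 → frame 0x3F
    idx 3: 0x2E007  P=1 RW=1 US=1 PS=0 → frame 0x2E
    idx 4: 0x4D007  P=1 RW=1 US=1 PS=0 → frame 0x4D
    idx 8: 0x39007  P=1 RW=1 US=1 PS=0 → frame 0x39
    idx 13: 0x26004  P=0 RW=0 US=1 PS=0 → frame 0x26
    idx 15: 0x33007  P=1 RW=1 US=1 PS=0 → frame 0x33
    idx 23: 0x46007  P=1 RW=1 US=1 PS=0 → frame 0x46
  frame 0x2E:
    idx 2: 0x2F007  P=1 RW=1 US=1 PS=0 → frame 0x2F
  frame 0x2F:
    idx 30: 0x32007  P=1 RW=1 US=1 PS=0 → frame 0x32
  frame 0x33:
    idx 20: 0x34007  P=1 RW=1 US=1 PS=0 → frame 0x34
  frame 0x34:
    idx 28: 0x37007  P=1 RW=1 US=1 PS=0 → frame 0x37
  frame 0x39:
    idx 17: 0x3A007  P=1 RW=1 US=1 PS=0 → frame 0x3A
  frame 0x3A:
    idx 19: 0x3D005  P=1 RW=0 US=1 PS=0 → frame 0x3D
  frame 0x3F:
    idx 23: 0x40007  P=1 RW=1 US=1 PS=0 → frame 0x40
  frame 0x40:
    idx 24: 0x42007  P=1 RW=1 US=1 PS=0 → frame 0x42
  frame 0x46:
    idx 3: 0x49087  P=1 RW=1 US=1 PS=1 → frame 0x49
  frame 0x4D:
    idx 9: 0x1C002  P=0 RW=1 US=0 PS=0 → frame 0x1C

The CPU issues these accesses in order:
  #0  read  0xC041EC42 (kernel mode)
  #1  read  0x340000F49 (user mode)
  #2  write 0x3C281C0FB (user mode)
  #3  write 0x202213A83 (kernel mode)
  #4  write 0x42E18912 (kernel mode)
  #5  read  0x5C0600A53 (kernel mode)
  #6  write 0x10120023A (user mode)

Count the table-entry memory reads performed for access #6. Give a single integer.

Trace:
#0 VA=0xC041EC42 (r,kernel):
  L0: frame=0x2D idx=3 entry=0x2E007 [P=1 RW=1 US=1 PS=0]
  L1: frame=0x2E idx=2 entry=0x2F007 [P=1 RW=1 US=1 PS=0]
  L2: frame=0x2F idx=30 entry=0x32007 [P=1 RW=1 US=1 PS=0]
  ⇒ phys 0x32C42  [3 reads]
#1 VA=0x340000F49 (r,user):
  L0: frame=0x2D idx=13 entry=0x26004 [P=0 RW=0 US=1 PS=0]
  ✗ PAGE_NOT_PRESENT  [1 reads]
#2 VA=0x3C281C0FB (w,user):
  L0: frame=0x2D idx=15 entry=0x33007 [P=1 RW=1 US=1 PS=0]
  L1: frame=0x33 idx=20 entry=0x34007 [P=1 RW=1 US=1 PS=0]
  L2: frame=0x34 idx=28 entry=0x37007 [P=1 RW=1 US=1 PS=0]
  ⇒ phys 0x370FB  [3 reads]
#3 VA=0x202213A83 (w,kernel):
  L0: frame=0x2D idx=8 entry=0x39007 [P=1 RW=1 US=1 PS=0]
  L1: frame=0x39 idx=17 entry=0x3A007 [P=1 RW=1 US=1 PS=0]
  L2: frame=0x3A idx=19 entry=0x3D005 [P=1 RW=0 US=1 PS=0]
  ✗ PROTECTION_VIOLATION  [3 reads]
#4 VA=0x42E18912 (w,kernel):
  L0: frame=0x2D idx=1 entry=0x3F007 [P=1 RW=1 US=1 PS=0]
  L1: frame=0x3F idx=23 entry=0x40007 [P=1 RW=1 US=1 PS=0]
  L2: frame=0x40 idx=24 entry=0x42007 [P=1 RW=1 US=1 PS=0]
  ⇒ phys 0x42912  [3 reads]
#5 VA=0x5C0600A53 (r,kernel):
  L0: frame=0x2D idx=23 entry=0x46007 [P=1 RW=1 US=1 PS=0]
  L1: frame=0x46 idx=3 entry=0x49087 [P=1 RW=1 US=1 PS=1]
  ⇒ phys 0x49A53 (huge @L1)  [2 reads]
#6 VA=0x10120023A (w,user):
  L0: frame=0x2D idx=4 entry=0x4D007 [P=1 RW=1 US=1 PS=0]
  L1: frame=0x4D idx=9 entry=0x1C002 [P=0 RW=1 US=0 PS=0]
  ✗ PAGE_NOT_PRESENT  [2 reads]

Entries read for #6: 2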